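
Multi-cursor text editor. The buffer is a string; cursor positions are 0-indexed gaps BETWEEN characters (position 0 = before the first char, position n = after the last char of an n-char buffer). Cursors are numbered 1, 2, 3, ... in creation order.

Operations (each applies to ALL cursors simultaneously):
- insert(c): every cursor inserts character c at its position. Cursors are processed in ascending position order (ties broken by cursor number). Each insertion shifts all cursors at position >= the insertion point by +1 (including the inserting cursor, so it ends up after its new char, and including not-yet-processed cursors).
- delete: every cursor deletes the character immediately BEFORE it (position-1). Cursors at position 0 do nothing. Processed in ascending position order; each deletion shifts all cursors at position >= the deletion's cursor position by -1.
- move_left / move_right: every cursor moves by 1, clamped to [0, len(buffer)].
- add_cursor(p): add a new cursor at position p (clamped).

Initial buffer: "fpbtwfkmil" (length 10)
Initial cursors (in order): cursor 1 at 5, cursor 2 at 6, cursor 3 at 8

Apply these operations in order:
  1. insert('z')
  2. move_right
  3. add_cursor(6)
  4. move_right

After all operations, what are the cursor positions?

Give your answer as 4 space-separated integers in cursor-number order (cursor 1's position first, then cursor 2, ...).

After op 1 (insert('z')): buffer="fpbtwzfzkmzil" (len 13), cursors c1@6 c2@8 c3@11, authorship .....1.2..3..
After op 2 (move_right): buffer="fpbtwzfzkmzil" (len 13), cursors c1@7 c2@9 c3@12, authorship .....1.2..3..
After op 3 (add_cursor(6)): buffer="fpbtwzfzkmzil" (len 13), cursors c4@6 c1@7 c2@9 c3@12, authorship .....1.2..3..
After op 4 (move_right): buffer="fpbtwzfzkmzil" (len 13), cursors c4@7 c1@8 c2@10 c3@13, authorship .....1.2..3..

Answer: 8 10 13 7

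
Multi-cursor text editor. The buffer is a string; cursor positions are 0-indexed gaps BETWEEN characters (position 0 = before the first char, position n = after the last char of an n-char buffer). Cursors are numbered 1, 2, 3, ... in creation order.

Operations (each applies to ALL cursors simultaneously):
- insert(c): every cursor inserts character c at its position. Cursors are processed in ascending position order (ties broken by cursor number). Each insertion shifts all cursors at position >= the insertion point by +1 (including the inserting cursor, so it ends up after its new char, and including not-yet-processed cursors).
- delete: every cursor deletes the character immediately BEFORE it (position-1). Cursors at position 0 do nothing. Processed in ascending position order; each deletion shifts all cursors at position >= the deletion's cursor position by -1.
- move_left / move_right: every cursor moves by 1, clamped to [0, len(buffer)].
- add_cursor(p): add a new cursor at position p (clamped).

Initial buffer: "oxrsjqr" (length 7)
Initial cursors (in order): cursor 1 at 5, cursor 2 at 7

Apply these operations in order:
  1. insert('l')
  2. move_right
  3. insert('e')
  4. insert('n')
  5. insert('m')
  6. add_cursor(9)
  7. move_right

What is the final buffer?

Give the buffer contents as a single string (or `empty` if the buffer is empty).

After op 1 (insert('l')): buffer="oxrsjlqrl" (len 9), cursors c1@6 c2@9, authorship .....1..2
After op 2 (move_right): buffer="oxrsjlqrl" (len 9), cursors c1@7 c2@9, authorship .....1..2
After op 3 (insert('e')): buffer="oxrsjlqerle" (len 11), cursors c1@8 c2@11, authorship .....1.1.22
After op 4 (insert('n')): buffer="oxrsjlqenrlen" (len 13), cursors c1@9 c2@13, authorship .....1.11.222
After op 5 (insert('m')): buffer="oxrsjlqenmrlenm" (len 15), cursors c1@10 c2@15, authorship .....1.111.2222
After op 6 (add_cursor(9)): buffer="oxrsjlqenmrlenm" (len 15), cursors c3@9 c1@10 c2@15, authorship .....1.111.2222
After op 7 (move_right): buffer="oxrsjlqenmrlenm" (len 15), cursors c3@10 c1@11 c2@15, authorship .....1.111.2222

Answer: oxrsjlqenmrlenm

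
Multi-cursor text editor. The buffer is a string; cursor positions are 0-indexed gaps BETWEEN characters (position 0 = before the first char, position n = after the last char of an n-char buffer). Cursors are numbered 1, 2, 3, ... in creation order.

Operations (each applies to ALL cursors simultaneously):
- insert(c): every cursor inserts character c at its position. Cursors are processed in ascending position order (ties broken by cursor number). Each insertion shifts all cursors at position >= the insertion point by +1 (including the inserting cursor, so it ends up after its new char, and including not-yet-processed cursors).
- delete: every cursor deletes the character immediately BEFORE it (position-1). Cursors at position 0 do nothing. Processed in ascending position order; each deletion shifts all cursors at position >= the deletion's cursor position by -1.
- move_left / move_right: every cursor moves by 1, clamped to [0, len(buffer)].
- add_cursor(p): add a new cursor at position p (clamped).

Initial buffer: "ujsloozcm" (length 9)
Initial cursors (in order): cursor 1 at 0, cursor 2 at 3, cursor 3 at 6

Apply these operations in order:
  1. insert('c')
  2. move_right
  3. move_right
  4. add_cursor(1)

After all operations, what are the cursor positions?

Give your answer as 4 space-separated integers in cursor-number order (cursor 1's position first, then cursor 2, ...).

After op 1 (insert('c')): buffer="cujsclooczcm" (len 12), cursors c1@1 c2@5 c3@9, authorship 1...2...3...
After op 2 (move_right): buffer="cujsclooczcm" (len 12), cursors c1@2 c2@6 c3@10, authorship 1...2...3...
After op 3 (move_right): buffer="cujsclooczcm" (len 12), cursors c1@3 c2@7 c3@11, authorship 1...2...3...
After op 4 (add_cursor(1)): buffer="cujsclooczcm" (len 12), cursors c4@1 c1@3 c2@7 c3@11, authorship 1...2...3...

Answer: 3 7 11 1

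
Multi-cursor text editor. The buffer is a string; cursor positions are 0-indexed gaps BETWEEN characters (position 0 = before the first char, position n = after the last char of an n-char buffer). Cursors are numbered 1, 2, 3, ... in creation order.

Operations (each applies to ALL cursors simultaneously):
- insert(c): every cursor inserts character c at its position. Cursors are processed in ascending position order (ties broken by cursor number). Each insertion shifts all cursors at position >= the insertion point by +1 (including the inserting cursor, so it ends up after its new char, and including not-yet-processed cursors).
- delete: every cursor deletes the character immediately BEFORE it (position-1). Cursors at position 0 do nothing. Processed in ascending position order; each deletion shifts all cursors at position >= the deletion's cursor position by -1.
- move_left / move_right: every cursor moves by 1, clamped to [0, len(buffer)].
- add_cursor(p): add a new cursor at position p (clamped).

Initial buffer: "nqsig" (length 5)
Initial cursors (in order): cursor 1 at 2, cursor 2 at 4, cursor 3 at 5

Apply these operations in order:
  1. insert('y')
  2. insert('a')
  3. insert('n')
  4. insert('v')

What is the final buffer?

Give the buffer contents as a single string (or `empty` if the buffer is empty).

Answer: nqyanvsiyanvgyanv

Derivation:
After op 1 (insert('y')): buffer="nqysiygy" (len 8), cursors c1@3 c2@6 c3@8, authorship ..1..2.3
After op 2 (insert('a')): buffer="nqyasiyagya" (len 11), cursors c1@4 c2@8 c3@11, authorship ..11..22.33
After op 3 (insert('n')): buffer="nqyansiyangyan" (len 14), cursors c1@5 c2@10 c3@14, authorship ..111..222.333
After op 4 (insert('v')): buffer="nqyanvsiyanvgyanv" (len 17), cursors c1@6 c2@12 c3@17, authorship ..1111..2222.3333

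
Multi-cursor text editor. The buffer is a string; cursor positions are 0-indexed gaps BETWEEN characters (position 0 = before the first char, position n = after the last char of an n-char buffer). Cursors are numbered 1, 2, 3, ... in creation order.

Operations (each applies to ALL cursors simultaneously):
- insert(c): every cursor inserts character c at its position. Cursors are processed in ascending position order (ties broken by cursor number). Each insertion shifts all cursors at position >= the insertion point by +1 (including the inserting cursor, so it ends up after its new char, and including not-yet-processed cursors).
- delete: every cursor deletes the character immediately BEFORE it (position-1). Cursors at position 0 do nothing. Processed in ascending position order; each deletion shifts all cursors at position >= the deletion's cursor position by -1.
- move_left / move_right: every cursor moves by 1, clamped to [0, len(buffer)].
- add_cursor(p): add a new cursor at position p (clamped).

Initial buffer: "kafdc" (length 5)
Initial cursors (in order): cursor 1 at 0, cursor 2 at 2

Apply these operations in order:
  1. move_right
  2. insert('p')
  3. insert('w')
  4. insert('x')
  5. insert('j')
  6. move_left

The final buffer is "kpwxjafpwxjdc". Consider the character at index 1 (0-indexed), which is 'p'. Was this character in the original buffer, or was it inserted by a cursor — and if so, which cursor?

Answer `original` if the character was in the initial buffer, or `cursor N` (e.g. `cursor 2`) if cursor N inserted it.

Answer: cursor 1

Derivation:
After op 1 (move_right): buffer="kafdc" (len 5), cursors c1@1 c2@3, authorship .....
After op 2 (insert('p')): buffer="kpafpdc" (len 7), cursors c1@2 c2@5, authorship .1..2..
After op 3 (insert('w')): buffer="kpwafpwdc" (len 9), cursors c1@3 c2@7, authorship .11..22..
After op 4 (insert('x')): buffer="kpwxafpwxdc" (len 11), cursors c1@4 c2@9, authorship .111..222..
After op 5 (insert('j')): buffer="kpwxjafpwxjdc" (len 13), cursors c1@5 c2@11, authorship .1111..2222..
After op 6 (move_left): buffer="kpwxjafpwxjdc" (len 13), cursors c1@4 c2@10, authorship .1111..2222..
Authorship (.=original, N=cursor N): . 1 1 1 1 . . 2 2 2 2 . .
Index 1: author = 1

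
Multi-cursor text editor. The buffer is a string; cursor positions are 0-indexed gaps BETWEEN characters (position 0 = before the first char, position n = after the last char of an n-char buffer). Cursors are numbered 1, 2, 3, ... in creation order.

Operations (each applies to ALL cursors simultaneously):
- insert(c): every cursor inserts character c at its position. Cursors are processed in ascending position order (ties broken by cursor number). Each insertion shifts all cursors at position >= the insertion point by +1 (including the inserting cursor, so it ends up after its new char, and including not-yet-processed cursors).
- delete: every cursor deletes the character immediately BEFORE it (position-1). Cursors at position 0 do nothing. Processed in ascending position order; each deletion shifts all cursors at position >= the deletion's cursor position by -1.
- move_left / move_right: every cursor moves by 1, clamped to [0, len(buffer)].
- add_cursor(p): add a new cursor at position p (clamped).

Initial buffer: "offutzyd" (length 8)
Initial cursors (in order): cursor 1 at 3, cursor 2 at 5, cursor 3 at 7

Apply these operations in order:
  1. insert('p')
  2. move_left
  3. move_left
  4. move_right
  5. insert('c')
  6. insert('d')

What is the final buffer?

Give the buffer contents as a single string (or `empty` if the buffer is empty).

After op 1 (insert('p')): buffer="offputpzypd" (len 11), cursors c1@4 c2@7 c3@10, authorship ...1..2..3.
After op 2 (move_left): buffer="offputpzypd" (len 11), cursors c1@3 c2@6 c3@9, authorship ...1..2..3.
After op 3 (move_left): buffer="offputpzypd" (len 11), cursors c1@2 c2@5 c3@8, authorship ...1..2..3.
After op 4 (move_right): buffer="offputpzypd" (len 11), cursors c1@3 c2@6 c3@9, authorship ...1..2..3.
After op 5 (insert('c')): buffer="offcputcpzycpd" (len 14), cursors c1@4 c2@8 c3@12, authorship ...11..22..33.
After op 6 (insert('d')): buffer="offcdputcdpzycdpd" (len 17), cursors c1@5 c2@10 c3@15, authorship ...111..222..333.

Answer: offcdputcdpzycdpd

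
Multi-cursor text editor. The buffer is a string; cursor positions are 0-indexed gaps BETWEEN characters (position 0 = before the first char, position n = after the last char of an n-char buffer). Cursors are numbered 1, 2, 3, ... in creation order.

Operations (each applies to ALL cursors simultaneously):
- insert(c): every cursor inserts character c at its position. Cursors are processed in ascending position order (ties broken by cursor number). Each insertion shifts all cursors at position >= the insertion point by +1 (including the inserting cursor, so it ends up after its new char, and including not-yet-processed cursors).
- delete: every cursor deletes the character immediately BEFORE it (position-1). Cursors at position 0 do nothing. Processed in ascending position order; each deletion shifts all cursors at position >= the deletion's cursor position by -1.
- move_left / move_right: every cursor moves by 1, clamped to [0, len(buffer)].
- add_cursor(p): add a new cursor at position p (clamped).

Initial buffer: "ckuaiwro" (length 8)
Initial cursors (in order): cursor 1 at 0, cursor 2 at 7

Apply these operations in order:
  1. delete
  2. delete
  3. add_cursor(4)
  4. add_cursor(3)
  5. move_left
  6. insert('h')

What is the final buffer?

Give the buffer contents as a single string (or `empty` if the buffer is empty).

Answer: hckhuhahio

Derivation:
After op 1 (delete): buffer="ckuaiwo" (len 7), cursors c1@0 c2@6, authorship .......
After op 2 (delete): buffer="ckuaio" (len 6), cursors c1@0 c2@5, authorship ......
After op 3 (add_cursor(4)): buffer="ckuaio" (len 6), cursors c1@0 c3@4 c2@5, authorship ......
After op 4 (add_cursor(3)): buffer="ckuaio" (len 6), cursors c1@0 c4@3 c3@4 c2@5, authorship ......
After op 5 (move_left): buffer="ckuaio" (len 6), cursors c1@0 c4@2 c3@3 c2@4, authorship ......
After op 6 (insert('h')): buffer="hckhuhahio" (len 10), cursors c1@1 c4@4 c3@6 c2@8, authorship 1..4.3.2..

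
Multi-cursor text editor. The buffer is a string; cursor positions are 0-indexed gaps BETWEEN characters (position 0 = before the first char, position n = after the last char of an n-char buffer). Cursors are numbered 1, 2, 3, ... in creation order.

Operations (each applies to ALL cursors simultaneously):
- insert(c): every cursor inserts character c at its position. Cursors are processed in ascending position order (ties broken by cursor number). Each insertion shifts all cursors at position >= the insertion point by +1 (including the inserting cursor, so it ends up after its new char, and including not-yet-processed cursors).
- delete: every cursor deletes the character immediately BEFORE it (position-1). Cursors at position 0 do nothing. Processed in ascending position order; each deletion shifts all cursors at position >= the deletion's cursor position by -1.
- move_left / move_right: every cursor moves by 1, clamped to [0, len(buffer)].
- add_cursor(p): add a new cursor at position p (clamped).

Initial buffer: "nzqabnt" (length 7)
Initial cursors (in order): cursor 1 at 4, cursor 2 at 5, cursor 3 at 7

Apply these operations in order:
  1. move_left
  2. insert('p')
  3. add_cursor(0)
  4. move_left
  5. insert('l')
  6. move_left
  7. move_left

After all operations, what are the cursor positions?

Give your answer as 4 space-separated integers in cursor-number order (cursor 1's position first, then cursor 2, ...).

After op 1 (move_left): buffer="nzqabnt" (len 7), cursors c1@3 c2@4 c3@6, authorship .......
After op 2 (insert('p')): buffer="nzqpapbnpt" (len 10), cursors c1@4 c2@6 c3@9, authorship ...1.2..3.
After op 3 (add_cursor(0)): buffer="nzqpapbnpt" (len 10), cursors c4@0 c1@4 c2@6 c3@9, authorship ...1.2..3.
After op 4 (move_left): buffer="nzqpapbnpt" (len 10), cursors c4@0 c1@3 c2@5 c3@8, authorship ...1.2..3.
After op 5 (insert('l')): buffer="lnzqlpalpbnlpt" (len 14), cursors c4@1 c1@5 c2@8 c3@12, authorship 4...11.22..33.
After op 6 (move_left): buffer="lnzqlpalpbnlpt" (len 14), cursors c4@0 c1@4 c2@7 c3@11, authorship 4...11.22..33.
After op 7 (move_left): buffer="lnzqlpalpbnlpt" (len 14), cursors c4@0 c1@3 c2@6 c3@10, authorship 4...11.22..33.

Answer: 3 6 10 0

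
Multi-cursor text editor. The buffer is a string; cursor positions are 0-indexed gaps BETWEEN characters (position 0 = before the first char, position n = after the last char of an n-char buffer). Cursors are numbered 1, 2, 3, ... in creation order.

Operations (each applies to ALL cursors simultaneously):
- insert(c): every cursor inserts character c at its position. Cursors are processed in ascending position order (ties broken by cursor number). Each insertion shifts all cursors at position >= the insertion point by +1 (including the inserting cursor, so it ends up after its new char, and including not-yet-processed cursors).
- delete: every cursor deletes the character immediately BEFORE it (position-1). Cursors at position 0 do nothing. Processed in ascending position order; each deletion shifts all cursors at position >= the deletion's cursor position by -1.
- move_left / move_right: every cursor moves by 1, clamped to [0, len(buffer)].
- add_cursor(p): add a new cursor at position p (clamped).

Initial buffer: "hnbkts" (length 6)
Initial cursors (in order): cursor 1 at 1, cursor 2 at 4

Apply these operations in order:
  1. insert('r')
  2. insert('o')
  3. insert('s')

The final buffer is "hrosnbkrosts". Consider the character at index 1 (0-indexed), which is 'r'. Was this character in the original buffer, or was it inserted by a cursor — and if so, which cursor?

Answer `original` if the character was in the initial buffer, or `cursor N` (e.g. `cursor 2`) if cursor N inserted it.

After op 1 (insert('r')): buffer="hrnbkrts" (len 8), cursors c1@2 c2@6, authorship .1...2..
After op 2 (insert('o')): buffer="hronbkrots" (len 10), cursors c1@3 c2@8, authorship .11...22..
After op 3 (insert('s')): buffer="hrosnbkrosts" (len 12), cursors c1@4 c2@10, authorship .111...222..
Authorship (.=original, N=cursor N): . 1 1 1 . . . 2 2 2 . .
Index 1: author = 1

Answer: cursor 1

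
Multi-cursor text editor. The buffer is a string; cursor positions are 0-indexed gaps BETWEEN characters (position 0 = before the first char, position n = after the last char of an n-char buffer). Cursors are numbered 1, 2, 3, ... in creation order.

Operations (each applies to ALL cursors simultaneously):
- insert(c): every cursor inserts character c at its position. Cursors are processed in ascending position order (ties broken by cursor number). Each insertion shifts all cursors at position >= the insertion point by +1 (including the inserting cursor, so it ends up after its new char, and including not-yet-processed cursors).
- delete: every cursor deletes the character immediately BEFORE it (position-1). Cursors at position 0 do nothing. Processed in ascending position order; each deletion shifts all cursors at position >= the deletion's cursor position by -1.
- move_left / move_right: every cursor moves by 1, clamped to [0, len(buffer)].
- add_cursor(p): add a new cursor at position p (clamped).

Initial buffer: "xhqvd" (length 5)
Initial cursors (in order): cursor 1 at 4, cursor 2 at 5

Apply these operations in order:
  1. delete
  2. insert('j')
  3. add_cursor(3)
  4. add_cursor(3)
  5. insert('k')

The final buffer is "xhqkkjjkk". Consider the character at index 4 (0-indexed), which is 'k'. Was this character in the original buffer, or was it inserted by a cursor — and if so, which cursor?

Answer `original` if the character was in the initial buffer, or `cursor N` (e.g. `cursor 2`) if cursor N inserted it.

Answer: cursor 4

Derivation:
After op 1 (delete): buffer="xhq" (len 3), cursors c1@3 c2@3, authorship ...
After op 2 (insert('j')): buffer="xhqjj" (len 5), cursors c1@5 c2@5, authorship ...12
After op 3 (add_cursor(3)): buffer="xhqjj" (len 5), cursors c3@3 c1@5 c2@5, authorship ...12
After op 4 (add_cursor(3)): buffer="xhqjj" (len 5), cursors c3@3 c4@3 c1@5 c2@5, authorship ...12
After op 5 (insert('k')): buffer="xhqkkjjkk" (len 9), cursors c3@5 c4@5 c1@9 c2@9, authorship ...341212
Authorship (.=original, N=cursor N): . . . 3 4 1 2 1 2
Index 4: author = 4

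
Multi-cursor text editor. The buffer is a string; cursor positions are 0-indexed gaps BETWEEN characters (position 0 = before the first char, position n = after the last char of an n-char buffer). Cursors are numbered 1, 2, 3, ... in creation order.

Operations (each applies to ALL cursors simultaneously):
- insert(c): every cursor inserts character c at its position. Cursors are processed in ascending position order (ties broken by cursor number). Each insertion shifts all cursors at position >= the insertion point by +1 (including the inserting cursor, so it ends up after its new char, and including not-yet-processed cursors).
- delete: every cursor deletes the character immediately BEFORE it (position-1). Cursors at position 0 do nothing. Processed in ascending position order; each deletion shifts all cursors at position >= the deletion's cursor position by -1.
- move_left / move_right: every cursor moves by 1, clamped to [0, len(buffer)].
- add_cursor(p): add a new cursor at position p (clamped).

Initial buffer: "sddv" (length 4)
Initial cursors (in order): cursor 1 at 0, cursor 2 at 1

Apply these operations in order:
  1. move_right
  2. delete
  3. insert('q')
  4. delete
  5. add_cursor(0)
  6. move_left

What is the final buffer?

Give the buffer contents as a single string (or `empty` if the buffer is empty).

After op 1 (move_right): buffer="sddv" (len 4), cursors c1@1 c2@2, authorship ....
After op 2 (delete): buffer="dv" (len 2), cursors c1@0 c2@0, authorship ..
After op 3 (insert('q')): buffer="qqdv" (len 4), cursors c1@2 c2@2, authorship 12..
After op 4 (delete): buffer="dv" (len 2), cursors c1@0 c2@0, authorship ..
After op 5 (add_cursor(0)): buffer="dv" (len 2), cursors c1@0 c2@0 c3@0, authorship ..
After op 6 (move_left): buffer="dv" (len 2), cursors c1@0 c2@0 c3@0, authorship ..

Answer: dv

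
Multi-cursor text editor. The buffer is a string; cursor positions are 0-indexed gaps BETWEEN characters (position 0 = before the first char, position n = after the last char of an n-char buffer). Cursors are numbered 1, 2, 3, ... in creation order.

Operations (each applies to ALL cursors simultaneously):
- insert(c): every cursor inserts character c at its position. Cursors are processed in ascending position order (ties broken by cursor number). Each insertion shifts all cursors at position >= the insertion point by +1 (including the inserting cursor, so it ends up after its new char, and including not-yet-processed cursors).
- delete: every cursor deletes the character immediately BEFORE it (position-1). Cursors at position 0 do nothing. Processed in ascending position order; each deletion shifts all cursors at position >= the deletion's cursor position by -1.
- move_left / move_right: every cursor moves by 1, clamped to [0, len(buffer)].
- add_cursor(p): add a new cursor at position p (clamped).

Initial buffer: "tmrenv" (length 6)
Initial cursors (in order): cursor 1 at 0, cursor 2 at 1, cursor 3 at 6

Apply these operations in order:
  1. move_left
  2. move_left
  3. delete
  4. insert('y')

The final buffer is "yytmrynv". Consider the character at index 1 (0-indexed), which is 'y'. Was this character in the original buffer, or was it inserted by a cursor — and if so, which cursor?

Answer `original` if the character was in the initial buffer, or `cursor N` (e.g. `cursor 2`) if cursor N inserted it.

Answer: cursor 2

Derivation:
After op 1 (move_left): buffer="tmrenv" (len 6), cursors c1@0 c2@0 c3@5, authorship ......
After op 2 (move_left): buffer="tmrenv" (len 6), cursors c1@0 c2@0 c3@4, authorship ......
After op 3 (delete): buffer="tmrnv" (len 5), cursors c1@0 c2@0 c3@3, authorship .....
After op 4 (insert('y')): buffer="yytmrynv" (len 8), cursors c1@2 c2@2 c3@6, authorship 12...3..
Authorship (.=original, N=cursor N): 1 2 . . . 3 . .
Index 1: author = 2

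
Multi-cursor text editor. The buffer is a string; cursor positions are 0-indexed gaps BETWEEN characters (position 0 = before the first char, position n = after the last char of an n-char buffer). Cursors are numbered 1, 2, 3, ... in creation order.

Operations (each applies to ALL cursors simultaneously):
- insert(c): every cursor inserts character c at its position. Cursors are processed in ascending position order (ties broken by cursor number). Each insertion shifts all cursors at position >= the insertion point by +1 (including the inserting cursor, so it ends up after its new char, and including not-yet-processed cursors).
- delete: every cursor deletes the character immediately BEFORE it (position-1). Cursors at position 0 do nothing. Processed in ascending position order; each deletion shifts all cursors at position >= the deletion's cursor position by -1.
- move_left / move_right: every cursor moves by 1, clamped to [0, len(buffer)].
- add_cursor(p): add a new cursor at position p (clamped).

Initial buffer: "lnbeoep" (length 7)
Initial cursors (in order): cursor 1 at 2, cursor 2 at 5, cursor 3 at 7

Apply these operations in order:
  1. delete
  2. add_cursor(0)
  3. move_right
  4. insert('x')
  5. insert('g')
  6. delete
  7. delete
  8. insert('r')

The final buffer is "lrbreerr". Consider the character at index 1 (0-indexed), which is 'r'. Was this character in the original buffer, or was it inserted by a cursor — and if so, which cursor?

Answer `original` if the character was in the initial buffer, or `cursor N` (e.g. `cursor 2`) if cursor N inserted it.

Answer: cursor 4

Derivation:
After op 1 (delete): buffer="lbee" (len 4), cursors c1@1 c2@3 c3@4, authorship ....
After op 2 (add_cursor(0)): buffer="lbee" (len 4), cursors c4@0 c1@1 c2@3 c3@4, authorship ....
After op 3 (move_right): buffer="lbee" (len 4), cursors c4@1 c1@2 c2@4 c3@4, authorship ....
After op 4 (insert('x')): buffer="lxbxeexx" (len 8), cursors c4@2 c1@4 c2@8 c3@8, authorship .4.1..23
After op 5 (insert('g')): buffer="lxgbxgeexxgg" (len 12), cursors c4@3 c1@6 c2@12 c3@12, authorship .44.11..2323
After op 6 (delete): buffer="lxbxeexx" (len 8), cursors c4@2 c1@4 c2@8 c3@8, authorship .4.1..23
After op 7 (delete): buffer="lbee" (len 4), cursors c4@1 c1@2 c2@4 c3@4, authorship ....
After op 8 (insert('r')): buffer="lrbreerr" (len 8), cursors c4@2 c1@4 c2@8 c3@8, authorship .4.1..23
Authorship (.=original, N=cursor N): . 4 . 1 . . 2 3
Index 1: author = 4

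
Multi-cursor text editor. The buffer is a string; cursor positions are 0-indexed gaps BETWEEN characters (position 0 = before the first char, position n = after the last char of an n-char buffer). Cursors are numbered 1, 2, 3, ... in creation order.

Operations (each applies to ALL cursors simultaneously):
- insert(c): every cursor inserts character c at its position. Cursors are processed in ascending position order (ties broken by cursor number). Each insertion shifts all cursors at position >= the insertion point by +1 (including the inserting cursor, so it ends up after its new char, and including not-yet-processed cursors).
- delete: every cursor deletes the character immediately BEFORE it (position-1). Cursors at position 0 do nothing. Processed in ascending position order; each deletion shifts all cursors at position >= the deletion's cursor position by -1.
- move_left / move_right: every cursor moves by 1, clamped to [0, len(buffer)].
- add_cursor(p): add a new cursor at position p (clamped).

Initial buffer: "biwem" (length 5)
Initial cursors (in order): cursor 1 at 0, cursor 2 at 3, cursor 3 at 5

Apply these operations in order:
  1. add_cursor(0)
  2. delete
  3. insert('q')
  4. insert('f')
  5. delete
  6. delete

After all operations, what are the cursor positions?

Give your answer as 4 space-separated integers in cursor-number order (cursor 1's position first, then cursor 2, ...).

Answer: 0 2 3 0

Derivation:
After op 1 (add_cursor(0)): buffer="biwem" (len 5), cursors c1@0 c4@0 c2@3 c3@5, authorship .....
After op 2 (delete): buffer="bie" (len 3), cursors c1@0 c4@0 c2@2 c3@3, authorship ...
After op 3 (insert('q')): buffer="qqbiqeq" (len 7), cursors c1@2 c4@2 c2@5 c3@7, authorship 14..2.3
After op 4 (insert('f')): buffer="qqffbiqfeqf" (len 11), cursors c1@4 c4@4 c2@8 c3@11, authorship 1414..22.33
After op 5 (delete): buffer="qqbiqeq" (len 7), cursors c1@2 c4@2 c2@5 c3@7, authorship 14..2.3
After op 6 (delete): buffer="bie" (len 3), cursors c1@0 c4@0 c2@2 c3@3, authorship ...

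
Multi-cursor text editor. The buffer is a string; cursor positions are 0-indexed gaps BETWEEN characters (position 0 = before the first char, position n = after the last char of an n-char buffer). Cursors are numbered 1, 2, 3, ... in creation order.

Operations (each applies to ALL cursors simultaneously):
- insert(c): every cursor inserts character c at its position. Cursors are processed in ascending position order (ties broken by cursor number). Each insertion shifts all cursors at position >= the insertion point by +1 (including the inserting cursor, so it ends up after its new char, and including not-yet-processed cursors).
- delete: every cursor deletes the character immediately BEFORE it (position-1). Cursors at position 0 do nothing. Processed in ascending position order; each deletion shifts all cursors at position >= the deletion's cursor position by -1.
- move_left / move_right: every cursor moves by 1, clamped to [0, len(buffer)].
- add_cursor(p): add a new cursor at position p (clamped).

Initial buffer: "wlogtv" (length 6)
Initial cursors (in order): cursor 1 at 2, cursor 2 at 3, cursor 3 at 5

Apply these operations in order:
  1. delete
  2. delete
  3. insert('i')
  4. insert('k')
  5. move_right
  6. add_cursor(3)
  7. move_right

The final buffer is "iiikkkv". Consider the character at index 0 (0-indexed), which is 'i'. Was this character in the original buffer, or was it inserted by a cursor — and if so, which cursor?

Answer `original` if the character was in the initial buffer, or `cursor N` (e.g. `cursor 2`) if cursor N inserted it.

After op 1 (delete): buffer="wgv" (len 3), cursors c1@1 c2@1 c3@2, authorship ...
After op 2 (delete): buffer="v" (len 1), cursors c1@0 c2@0 c3@0, authorship .
After op 3 (insert('i')): buffer="iiiv" (len 4), cursors c1@3 c2@3 c3@3, authorship 123.
After op 4 (insert('k')): buffer="iiikkkv" (len 7), cursors c1@6 c2@6 c3@6, authorship 123123.
After op 5 (move_right): buffer="iiikkkv" (len 7), cursors c1@7 c2@7 c3@7, authorship 123123.
After op 6 (add_cursor(3)): buffer="iiikkkv" (len 7), cursors c4@3 c1@7 c2@7 c3@7, authorship 123123.
After op 7 (move_right): buffer="iiikkkv" (len 7), cursors c4@4 c1@7 c2@7 c3@7, authorship 123123.
Authorship (.=original, N=cursor N): 1 2 3 1 2 3 .
Index 0: author = 1

Answer: cursor 1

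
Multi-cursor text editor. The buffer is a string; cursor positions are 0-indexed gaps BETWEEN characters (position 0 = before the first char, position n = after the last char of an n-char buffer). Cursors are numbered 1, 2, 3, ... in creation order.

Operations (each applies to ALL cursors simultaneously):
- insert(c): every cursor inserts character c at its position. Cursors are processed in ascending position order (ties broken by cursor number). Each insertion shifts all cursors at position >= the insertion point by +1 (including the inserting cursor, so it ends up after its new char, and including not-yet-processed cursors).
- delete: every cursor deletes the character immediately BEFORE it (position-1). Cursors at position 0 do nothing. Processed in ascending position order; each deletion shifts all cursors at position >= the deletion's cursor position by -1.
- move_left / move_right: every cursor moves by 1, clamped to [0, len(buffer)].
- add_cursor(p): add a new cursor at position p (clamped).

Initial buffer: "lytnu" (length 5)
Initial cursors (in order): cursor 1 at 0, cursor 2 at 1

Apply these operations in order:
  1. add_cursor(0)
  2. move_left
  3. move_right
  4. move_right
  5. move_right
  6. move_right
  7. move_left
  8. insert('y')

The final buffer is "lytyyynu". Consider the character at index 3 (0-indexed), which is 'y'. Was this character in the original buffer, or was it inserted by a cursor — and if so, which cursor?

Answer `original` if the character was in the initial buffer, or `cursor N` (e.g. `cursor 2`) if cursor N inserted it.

After op 1 (add_cursor(0)): buffer="lytnu" (len 5), cursors c1@0 c3@0 c2@1, authorship .....
After op 2 (move_left): buffer="lytnu" (len 5), cursors c1@0 c2@0 c3@0, authorship .....
After op 3 (move_right): buffer="lytnu" (len 5), cursors c1@1 c2@1 c3@1, authorship .....
After op 4 (move_right): buffer="lytnu" (len 5), cursors c1@2 c2@2 c3@2, authorship .....
After op 5 (move_right): buffer="lytnu" (len 5), cursors c1@3 c2@3 c3@3, authorship .....
After op 6 (move_right): buffer="lytnu" (len 5), cursors c1@4 c2@4 c3@4, authorship .....
After op 7 (move_left): buffer="lytnu" (len 5), cursors c1@3 c2@3 c3@3, authorship .....
After op 8 (insert('y')): buffer="lytyyynu" (len 8), cursors c1@6 c2@6 c3@6, authorship ...123..
Authorship (.=original, N=cursor N): . . . 1 2 3 . .
Index 3: author = 1

Answer: cursor 1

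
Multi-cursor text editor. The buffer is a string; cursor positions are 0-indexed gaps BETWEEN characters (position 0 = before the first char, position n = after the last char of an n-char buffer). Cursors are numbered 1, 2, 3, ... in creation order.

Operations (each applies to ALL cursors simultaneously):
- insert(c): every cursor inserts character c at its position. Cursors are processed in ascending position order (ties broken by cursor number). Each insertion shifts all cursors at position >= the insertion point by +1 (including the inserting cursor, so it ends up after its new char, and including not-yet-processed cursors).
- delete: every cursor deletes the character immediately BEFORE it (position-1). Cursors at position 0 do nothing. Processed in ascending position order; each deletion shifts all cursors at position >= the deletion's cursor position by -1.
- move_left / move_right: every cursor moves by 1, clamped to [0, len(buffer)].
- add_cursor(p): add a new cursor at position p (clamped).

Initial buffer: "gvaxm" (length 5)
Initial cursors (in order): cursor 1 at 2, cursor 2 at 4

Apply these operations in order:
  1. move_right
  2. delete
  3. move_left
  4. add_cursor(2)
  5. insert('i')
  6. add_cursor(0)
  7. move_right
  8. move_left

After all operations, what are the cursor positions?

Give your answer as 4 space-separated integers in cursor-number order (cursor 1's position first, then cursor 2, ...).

After op 1 (move_right): buffer="gvaxm" (len 5), cursors c1@3 c2@5, authorship .....
After op 2 (delete): buffer="gvx" (len 3), cursors c1@2 c2@3, authorship ...
After op 3 (move_left): buffer="gvx" (len 3), cursors c1@1 c2@2, authorship ...
After op 4 (add_cursor(2)): buffer="gvx" (len 3), cursors c1@1 c2@2 c3@2, authorship ...
After op 5 (insert('i')): buffer="giviix" (len 6), cursors c1@2 c2@5 c3@5, authorship .1.23.
After op 6 (add_cursor(0)): buffer="giviix" (len 6), cursors c4@0 c1@2 c2@5 c3@5, authorship .1.23.
After op 7 (move_right): buffer="giviix" (len 6), cursors c4@1 c1@3 c2@6 c3@6, authorship .1.23.
After op 8 (move_left): buffer="giviix" (len 6), cursors c4@0 c1@2 c2@5 c3@5, authorship .1.23.

Answer: 2 5 5 0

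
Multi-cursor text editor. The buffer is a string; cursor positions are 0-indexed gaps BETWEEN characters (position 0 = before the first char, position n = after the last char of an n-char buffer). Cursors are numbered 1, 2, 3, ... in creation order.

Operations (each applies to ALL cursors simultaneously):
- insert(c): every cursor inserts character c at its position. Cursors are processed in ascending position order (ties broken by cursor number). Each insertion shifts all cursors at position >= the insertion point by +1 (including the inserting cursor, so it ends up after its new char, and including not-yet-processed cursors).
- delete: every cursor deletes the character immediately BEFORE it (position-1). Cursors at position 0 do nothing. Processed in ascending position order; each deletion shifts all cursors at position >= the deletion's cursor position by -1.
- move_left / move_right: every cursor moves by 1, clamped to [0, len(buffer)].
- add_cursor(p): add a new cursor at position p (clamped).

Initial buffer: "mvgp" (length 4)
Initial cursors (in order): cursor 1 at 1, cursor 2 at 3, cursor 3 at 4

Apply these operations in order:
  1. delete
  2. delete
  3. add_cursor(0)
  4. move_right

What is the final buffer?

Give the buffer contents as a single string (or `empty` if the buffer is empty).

Answer: empty

Derivation:
After op 1 (delete): buffer="v" (len 1), cursors c1@0 c2@1 c3@1, authorship .
After op 2 (delete): buffer="" (len 0), cursors c1@0 c2@0 c3@0, authorship 
After op 3 (add_cursor(0)): buffer="" (len 0), cursors c1@0 c2@0 c3@0 c4@0, authorship 
After op 4 (move_right): buffer="" (len 0), cursors c1@0 c2@0 c3@0 c4@0, authorship 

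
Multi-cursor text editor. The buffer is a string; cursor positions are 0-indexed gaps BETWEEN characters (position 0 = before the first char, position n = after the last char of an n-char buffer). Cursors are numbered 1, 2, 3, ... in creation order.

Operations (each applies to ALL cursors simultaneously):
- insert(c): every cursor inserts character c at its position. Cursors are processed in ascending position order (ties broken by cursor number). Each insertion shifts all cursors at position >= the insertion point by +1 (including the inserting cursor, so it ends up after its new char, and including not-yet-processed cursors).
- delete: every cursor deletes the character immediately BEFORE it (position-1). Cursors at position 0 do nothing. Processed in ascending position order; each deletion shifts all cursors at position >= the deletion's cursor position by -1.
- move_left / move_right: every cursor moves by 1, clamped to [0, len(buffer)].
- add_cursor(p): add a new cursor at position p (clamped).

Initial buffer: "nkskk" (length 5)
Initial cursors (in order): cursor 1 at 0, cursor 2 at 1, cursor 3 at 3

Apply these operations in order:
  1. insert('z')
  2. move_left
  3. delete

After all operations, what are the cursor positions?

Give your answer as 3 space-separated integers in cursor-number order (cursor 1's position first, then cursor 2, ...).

Answer: 0 1 3

Derivation:
After op 1 (insert('z')): buffer="znzkszkk" (len 8), cursors c1@1 c2@3 c3@6, authorship 1.2..3..
After op 2 (move_left): buffer="znzkszkk" (len 8), cursors c1@0 c2@2 c3@5, authorship 1.2..3..
After op 3 (delete): buffer="zzkzkk" (len 6), cursors c1@0 c2@1 c3@3, authorship 12.3..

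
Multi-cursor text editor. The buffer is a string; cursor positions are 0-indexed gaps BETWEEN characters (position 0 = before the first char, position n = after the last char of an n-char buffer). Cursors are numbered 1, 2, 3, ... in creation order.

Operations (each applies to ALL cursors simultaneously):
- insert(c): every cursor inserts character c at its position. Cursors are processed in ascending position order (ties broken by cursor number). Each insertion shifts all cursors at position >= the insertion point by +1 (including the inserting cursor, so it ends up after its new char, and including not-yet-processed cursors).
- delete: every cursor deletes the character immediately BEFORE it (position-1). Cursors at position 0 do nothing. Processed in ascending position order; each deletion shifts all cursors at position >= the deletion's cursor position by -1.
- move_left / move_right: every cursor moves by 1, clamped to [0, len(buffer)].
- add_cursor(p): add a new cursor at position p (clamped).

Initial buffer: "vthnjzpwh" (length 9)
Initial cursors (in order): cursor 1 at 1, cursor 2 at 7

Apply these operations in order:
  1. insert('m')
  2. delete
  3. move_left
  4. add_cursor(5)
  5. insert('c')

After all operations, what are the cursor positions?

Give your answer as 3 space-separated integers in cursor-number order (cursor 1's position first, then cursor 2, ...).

Answer: 1 9 7

Derivation:
After op 1 (insert('m')): buffer="vmthnjzpmwh" (len 11), cursors c1@2 c2@9, authorship .1......2..
After op 2 (delete): buffer="vthnjzpwh" (len 9), cursors c1@1 c2@7, authorship .........
After op 3 (move_left): buffer="vthnjzpwh" (len 9), cursors c1@0 c2@6, authorship .........
After op 4 (add_cursor(5)): buffer="vthnjzpwh" (len 9), cursors c1@0 c3@5 c2@6, authorship .........
After op 5 (insert('c')): buffer="cvthnjczcpwh" (len 12), cursors c1@1 c3@7 c2@9, authorship 1.....3.2...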